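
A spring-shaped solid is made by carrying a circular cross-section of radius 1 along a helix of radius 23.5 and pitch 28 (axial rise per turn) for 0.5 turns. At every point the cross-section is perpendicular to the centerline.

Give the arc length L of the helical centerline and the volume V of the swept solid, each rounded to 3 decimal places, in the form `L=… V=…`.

2πR = 2π·23.5 = 147.654855
per-turn = √(147.654855² + 28²) = √(21801.9561 + 784) = √22585.9561 = 150.286247
L = 0.5 × 150.286247 = 75.143124
V = π·1² × L = 3.141593 × 75.143124 = 236.069085

L=75.143 V=236.069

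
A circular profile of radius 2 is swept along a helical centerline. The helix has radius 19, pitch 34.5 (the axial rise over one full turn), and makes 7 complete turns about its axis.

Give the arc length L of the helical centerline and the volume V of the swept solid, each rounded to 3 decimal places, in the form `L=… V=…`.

L=869.860 V=10930.980

2πR = 2π·19 = 119.380521
per-turn = √(119.380521² + 34.5²) = √(14251.7088 + 1190.25) = √15441.9588 = 124.265678
L = 7 × 124.265678 = 869.859747
V = π·2² × L = 12.566371 × 869.859747 = 10930.979960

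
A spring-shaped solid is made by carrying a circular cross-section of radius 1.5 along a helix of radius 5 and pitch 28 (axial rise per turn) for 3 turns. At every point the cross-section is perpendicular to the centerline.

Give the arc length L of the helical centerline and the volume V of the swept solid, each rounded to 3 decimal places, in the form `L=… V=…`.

2πR = 2π·5 = 31.415927
per-turn = √(31.415927² + 28²) = √(986.9604 + 784) = √1770.9604 = 42.082781
L = 3 × 42.082781 = 126.248342
V = π·1.5² × L = 7.068583 × 126.248342 = 892.396946

L=126.248 V=892.397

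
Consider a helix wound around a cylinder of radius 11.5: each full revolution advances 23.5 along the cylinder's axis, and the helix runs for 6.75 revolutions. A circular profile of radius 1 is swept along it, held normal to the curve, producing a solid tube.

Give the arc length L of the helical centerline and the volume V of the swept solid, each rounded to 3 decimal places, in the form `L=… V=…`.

2πR = 2π·11.5 = 72.256631
per-turn = √(72.256631² + 23.5²) = √(5221.0207 + 552.25) = √5773.2707 = 75.982042
L = 6.75 × 75.982042 = 512.878784
V = π·1² × L = 3.141593 × 512.878784 = 1611.256221

L=512.879 V=1611.256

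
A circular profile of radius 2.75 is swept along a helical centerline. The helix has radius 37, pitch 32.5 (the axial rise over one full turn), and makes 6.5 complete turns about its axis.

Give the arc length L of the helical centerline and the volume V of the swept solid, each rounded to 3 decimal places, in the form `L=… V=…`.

2πR = 2π·37 = 232.477856
per-turn = √(232.477856² + 32.5²) = √(54045.9537 + 1056.25) = √55102.2037 = 234.738586
L = 6.5 × 234.738586 = 1525.800808
V = π·2.75² × L = 23.758294 × 1525.800808 = 36250.424863

L=1525.801 V=36250.425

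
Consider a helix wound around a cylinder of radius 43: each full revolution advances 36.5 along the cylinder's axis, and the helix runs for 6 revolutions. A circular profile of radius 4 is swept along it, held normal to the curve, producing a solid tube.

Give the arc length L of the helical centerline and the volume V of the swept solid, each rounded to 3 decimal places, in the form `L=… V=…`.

L=1635.788 V=82223.673

2πR = 2π·43 = 270.176968
per-turn = √(270.176968² + 36.5²) = √(72995.5942 + 1332.25) = √74327.8442 = 272.631334
L = 6 × 272.631334 = 1635.788003
V = π·4² × L = 50.265482 × 1635.788003 = 82223.673148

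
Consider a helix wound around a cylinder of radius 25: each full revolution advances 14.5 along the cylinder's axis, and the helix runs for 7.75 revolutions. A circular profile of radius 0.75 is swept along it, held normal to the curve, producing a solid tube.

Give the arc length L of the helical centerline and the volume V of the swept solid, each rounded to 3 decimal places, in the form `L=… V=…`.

L=1222.543 V=2160.411

2πR = 2π·25 = 157.079633
per-turn = √(157.079633² + 14.5²) = √(24674.0110 + 210.25) = √24884.2610 = 157.747460
L = 7.75 × 157.747460 = 1222.542812
V = π·0.75² × L = 1.767146 × 1222.542812 = 2160.411478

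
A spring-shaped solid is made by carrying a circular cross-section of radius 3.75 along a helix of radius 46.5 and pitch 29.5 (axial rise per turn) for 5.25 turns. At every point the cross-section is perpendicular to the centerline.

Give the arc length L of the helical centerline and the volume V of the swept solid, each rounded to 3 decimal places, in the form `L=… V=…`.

2πR = 2π·46.5 = 292.168117
per-turn = √(292.168117² + 29.5²) = √(85362.2085 + 870.25) = √86232.4585 = 293.653637
L = 5.25 × 293.653637 = 1541.681594
V = π·3.75² × L = 44.178647 × 1541.681594 = 68109.406440

L=1541.682 V=68109.406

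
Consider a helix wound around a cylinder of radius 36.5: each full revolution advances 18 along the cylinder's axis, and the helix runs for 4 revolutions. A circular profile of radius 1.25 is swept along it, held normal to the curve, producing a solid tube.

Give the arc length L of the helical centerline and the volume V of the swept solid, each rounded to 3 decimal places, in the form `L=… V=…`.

2πR = 2π·36.5 = 229.336264
per-turn = √(229.336264² + 18²) = √(52595.1219 + 324) = √52919.1219 = 230.041565
L = 4 × 230.041565 = 920.166262
V = π·1.25² × L = 4.908739 × 920.166262 = 4516.855576

L=920.166 V=4516.856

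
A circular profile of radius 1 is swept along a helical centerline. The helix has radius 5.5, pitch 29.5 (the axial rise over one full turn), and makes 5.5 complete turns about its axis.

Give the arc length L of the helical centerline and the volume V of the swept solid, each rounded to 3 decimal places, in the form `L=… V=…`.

2πR = 2π·5.5 = 34.557519
per-turn = √(34.557519² + 29.5²) = √(1194.2221 + 870.25) = √2064.4721 = 45.436463
L = 5.5 × 45.436463 = 249.900544
V = π·1² × L = 3.141593 × 249.900544 = 785.085714

L=249.901 V=785.086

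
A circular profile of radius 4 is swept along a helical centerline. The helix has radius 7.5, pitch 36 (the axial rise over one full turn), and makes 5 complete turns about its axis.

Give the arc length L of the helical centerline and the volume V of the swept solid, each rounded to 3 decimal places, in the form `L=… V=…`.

2πR = 2π·7.5 = 47.123890
per-turn = √(47.123890² + 36²) = √(2220.6610 + 1296) = √3516.6610 = 59.301442
L = 5 × 59.301442 = 296.507209
V = π·4² × L = 50.265482 × 296.507209 = 14904.077893

L=296.507 V=14904.078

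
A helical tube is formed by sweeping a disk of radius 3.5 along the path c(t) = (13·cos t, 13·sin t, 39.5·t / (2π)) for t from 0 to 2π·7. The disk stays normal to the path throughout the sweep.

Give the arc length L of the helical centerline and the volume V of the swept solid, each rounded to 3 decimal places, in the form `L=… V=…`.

2πR = 2π·13 = 81.681409
per-turn = √(81.681409² + 39.5²) = √(6671.8526 + 1560.25) = √8232.1026 = 90.730935
L = 7 × 90.730935 = 635.116545
V = π·3.5² × L = 38.484510 × 635.116545 = 24442.149045

L=635.117 V=24442.149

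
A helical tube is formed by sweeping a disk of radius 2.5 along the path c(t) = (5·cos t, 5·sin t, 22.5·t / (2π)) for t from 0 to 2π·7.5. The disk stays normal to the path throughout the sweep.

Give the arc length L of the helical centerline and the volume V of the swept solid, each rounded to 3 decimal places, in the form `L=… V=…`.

L=289.816 V=5690.516

2πR = 2π·5 = 31.415927
per-turn = √(31.415927² + 22.5²) = √(986.9604 + 506.25) = √1493.2104 = 38.642081
L = 7.5 × 38.642081 = 289.815609
V = π·2.5² × L = 19.634954 × 289.815609 = 5690.516177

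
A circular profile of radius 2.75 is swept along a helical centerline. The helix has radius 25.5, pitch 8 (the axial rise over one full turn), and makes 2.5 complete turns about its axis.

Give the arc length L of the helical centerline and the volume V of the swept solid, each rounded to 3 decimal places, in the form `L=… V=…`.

L=401.052 V=9528.313

2πR = 2π·25.5 = 160.221225
per-turn = √(160.221225² + 8²) = √(25670.8410 + 64) = √25734.8410 = 160.420825
L = 2.5 × 160.420825 = 401.052062
V = π·2.75² × L = 23.758294 × 401.052062 = 9528.312979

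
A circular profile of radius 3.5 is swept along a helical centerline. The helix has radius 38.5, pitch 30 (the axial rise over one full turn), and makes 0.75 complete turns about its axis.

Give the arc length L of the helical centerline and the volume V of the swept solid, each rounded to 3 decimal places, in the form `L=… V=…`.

2πR = 2π·38.5 = 241.902634
per-turn = √(241.902634² + 30²) = √(58516.8845 + 900) = √59416.8845 = 243.755789
L = 0.75 × 243.755789 = 182.816841
V = π·3.5² × L = 38.484510 × 182.816841 = 7035.616565

L=182.817 V=7035.617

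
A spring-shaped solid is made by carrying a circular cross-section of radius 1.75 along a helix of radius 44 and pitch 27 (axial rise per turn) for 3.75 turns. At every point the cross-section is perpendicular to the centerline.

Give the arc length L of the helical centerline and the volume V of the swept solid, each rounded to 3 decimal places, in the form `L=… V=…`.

L=1041.658 V=10021.925

2πR = 2π·44 = 276.460154
per-turn = √(276.460154² + 27²) = √(76430.2165 + 729) = √77159.2165 = 277.775479
L = 3.75 × 277.775479 = 1041.658045
V = π·1.75² × L = 9.621128 × 1041.658045 = 10021.924860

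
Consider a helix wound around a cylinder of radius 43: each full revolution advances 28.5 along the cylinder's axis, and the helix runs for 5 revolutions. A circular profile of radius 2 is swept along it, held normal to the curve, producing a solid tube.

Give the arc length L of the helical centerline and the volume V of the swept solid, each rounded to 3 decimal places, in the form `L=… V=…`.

2πR = 2π·43 = 270.176968
per-turn = √(270.176968² + 28.5²) = √(72995.5942 + 812.25) = √73807.8442 = 271.675991
L = 5 × 271.675991 = 1358.379956
V = π·2² × L = 12.566371 × 1358.379956 = 17069.905957

L=1358.380 V=17069.906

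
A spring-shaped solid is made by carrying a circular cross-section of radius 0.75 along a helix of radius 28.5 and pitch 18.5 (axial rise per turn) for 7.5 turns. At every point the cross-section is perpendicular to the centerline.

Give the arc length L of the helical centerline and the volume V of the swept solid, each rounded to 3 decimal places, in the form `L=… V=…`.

2πR = 2π·28.5 = 179.070781
per-turn = √(179.070781² + 18.5²) = √(32066.3447 + 342.25) = √32408.5947 = 180.023873
L = 7.5 × 180.023873 = 1350.179044
V = π·0.75² × L = 1.767146 × 1350.179044 = 2385.963319

L=1350.179 V=2385.963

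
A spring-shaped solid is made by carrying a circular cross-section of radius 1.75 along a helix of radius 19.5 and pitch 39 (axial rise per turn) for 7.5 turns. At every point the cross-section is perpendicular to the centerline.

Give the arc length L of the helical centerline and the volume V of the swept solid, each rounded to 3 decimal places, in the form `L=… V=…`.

L=964.346 V=9278.093

2πR = 2π·19.5 = 122.522113
per-turn = √(122.522113² + 39²) = √(15011.6683 + 1521) = √16532.6683 = 128.579424
L = 7.5 × 128.579424 = 964.345681
V = π·1.75² × L = 9.621128 × 964.345681 = 9278.092748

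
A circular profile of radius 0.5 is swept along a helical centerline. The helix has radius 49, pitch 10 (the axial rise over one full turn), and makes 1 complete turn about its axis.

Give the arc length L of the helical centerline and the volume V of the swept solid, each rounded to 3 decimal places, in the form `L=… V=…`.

L=308.038 V=241.933

2πR = 2π·49 = 307.876080
per-turn = √(307.876080² + 10²) = √(94787.6807 + 100) = √94887.6807 = 308.038440
L = 1 × 308.038440 = 308.038440
V = π·0.5² × L = 0.785398 × 308.038440 = 241.932825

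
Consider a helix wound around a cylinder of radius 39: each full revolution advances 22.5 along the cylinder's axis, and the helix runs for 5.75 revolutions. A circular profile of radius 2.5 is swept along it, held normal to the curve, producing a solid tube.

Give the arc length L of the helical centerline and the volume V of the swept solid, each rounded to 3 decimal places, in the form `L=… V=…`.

L=1414.931 V=27782.114

2πR = 2π·39 = 245.044227
per-turn = √(245.044227² + 22.5²) = √(60046.6732 + 506.25) = √60552.9232 = 246.075036
L = 5.75 × 246.075036 = 1414.931455
V = π·2.5² × L = 19.634954 × 1414.931455 = 27782.114153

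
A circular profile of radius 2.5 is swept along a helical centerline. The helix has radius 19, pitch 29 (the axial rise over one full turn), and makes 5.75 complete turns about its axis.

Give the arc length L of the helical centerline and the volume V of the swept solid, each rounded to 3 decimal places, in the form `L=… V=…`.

L=706.401 V=13870.156

2πR = 2π·19 = 119.380521
per-turn = √(119.380521² + 29²) = √(14251.7088 + 841) = √15092.7088 = 122.852386
L = 5.75 × 122.852386 = 706.401220
V = π·2.5² × L = 19.634954 × 706.401220 = 13870.155515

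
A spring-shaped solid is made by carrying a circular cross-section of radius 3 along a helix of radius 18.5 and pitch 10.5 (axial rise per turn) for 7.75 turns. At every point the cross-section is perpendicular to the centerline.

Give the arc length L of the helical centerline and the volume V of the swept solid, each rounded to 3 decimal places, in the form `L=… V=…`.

L=904.520 V=25574.689

2πR = 2π·18.5 = 116.238928
per-turn = √(116.238928² + 10.5²) = √(13511.4884 + 110.25) = √13621.7384 = 116.712203
L = 7.75 × 116.712203 = 904.519576
V = π·3² × L = 28.274334 × 904.519576 = 25574.688507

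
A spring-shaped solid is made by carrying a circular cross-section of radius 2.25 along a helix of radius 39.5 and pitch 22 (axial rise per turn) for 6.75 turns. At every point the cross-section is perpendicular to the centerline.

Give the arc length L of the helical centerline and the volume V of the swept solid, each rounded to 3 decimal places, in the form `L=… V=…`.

L=1681.823 V=26748.242

2πR = 2π·39.5 = 248.185820
per-turn = √(248.185820² + 22²) = √(61596.2011 + 484) = √62080.2011 = 249.158988
L = 6.75 × 249.158988 = 1681.823166
V = π·2.25² × L = 15.904313 × 1681.823166 = 26748.241718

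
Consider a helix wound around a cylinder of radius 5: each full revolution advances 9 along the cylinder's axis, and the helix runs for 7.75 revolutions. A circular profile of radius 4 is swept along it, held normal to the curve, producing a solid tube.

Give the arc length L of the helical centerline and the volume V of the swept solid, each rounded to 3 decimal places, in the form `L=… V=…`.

L=253.267 V=12730.608

2πR = 2π·5 = 31.415927
per-turn = √(31.415927² + 9²) = √(986.9604 + 81) = √1067.9604 = 32.679664
L = 7.75 × 32.679664 = 253.267396
V = π·4² × L = 50.265482 × 253.267396 = 12730.607856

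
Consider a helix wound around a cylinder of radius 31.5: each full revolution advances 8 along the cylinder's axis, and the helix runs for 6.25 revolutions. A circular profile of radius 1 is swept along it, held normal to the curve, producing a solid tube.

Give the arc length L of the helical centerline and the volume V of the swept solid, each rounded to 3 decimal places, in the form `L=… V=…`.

L=1238.012 V=3889.330

2πR = 2π·31.5 = 197.920337
per-turn = √(197.920337² + 8²) = √(39172.4599 + 64) = √39236.4599 = 198.081952
L = 6.25 × 198.081952 = 1238.012203
V = π·1² × L = 3.141593 × 1238.012203 = 3889.330040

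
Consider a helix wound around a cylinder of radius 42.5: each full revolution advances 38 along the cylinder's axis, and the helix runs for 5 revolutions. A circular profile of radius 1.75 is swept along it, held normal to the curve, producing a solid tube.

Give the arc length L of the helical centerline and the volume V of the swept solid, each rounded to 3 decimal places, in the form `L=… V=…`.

2πR = 2π·42.5 = 267.035376
per-turn = √(267.035376² + 38²) = √(71307.8918 + 1444) = √72751.8918 = 269.725586
L = 5 × 269.725586 = 1348.627931
V = π·1.75² × L = 9.621128 × 1348.627931 = 12975.321272

L=1348.628 V=12975.321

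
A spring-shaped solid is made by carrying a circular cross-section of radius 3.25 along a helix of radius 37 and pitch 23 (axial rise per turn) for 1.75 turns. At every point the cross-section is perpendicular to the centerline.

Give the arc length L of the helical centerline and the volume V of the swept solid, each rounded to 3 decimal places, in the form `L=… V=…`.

L=408.822 V=13565.985

2πR = 2π·37 = 232.477856
per-turn = √(232.477856² + 23²) = √(54045.9537 + 529) = √54574.9537 = 233.612829
L = 1.75 × 233.612829 = 408.822450
V = π·3.25² × L = 33.183072 × 408.822450 = 13565.984962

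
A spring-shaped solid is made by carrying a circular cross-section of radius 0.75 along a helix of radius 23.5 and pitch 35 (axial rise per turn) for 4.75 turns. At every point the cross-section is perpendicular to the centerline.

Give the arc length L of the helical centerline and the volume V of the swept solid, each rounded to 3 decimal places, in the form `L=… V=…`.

L=720.795 V=1273.750

2πR = 2π·23.5 = 147.654855
per-turn = √(147.654855² + 35²) = √(21801.9561 + 1225) = √23026.9561 = 151.746355
L = 4.75 × 151.746355 = 720.795184
V = π·0.75² × L = 1.767146 × 720.795184 = 1273.750231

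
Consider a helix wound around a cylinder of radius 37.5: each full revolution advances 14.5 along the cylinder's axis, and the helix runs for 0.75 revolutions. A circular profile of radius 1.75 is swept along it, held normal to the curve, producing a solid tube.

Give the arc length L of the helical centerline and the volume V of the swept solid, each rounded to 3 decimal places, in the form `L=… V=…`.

2πR = 2π·37.5 = 235.619449
per-turn = √(235.619449² + 14.5²) = √(55516.5248 + 210.25) = √55726.7748 = 236.065192
L = 0.75 × 236.065192 = 177.048894
V = π·1.75² × L = 9.621128 × 177.048894 = 1703.409981

L=177.049 V=1703.410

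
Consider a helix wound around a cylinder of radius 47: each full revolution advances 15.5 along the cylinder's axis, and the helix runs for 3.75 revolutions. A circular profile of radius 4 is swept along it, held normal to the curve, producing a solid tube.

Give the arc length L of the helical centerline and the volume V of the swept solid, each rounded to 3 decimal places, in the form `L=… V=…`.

L=1108.936 V=55741.192

2πR = 2π·47 = 295.309709
per-turn = √(295.309709² + 15.5²) = √(87207.8245 + 240.25) = √87448.0745 = 295.716206
L = 3.75 × 295.716206 = 1108.935772
V = π·4² × L = 50.265482 × 1108.935772 = 55741.191618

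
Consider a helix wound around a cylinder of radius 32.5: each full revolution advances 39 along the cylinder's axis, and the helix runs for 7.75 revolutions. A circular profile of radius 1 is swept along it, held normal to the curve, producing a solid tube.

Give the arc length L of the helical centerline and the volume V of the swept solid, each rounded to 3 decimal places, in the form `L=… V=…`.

2πR = 2π·32.5 = 204.203522
per-turn = √(204.203522² + 39²) = √(41699.0786 + 1521) = √43220.0786 = 207.894393
L = 7.75 × 207.894393 = 1611.181545
V = π·1² × L = 3.141593 × 1611.181545 = 5061.676105

L=1611.182 V=5061.676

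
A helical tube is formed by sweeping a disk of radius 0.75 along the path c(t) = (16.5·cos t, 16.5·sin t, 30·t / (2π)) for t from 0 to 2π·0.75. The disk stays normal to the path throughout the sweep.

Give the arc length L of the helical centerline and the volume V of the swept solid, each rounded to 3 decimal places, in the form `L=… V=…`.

2πR = 2π·16.5 = 103.672558
per-turn = √(103.672558² + 30²) = √(10747.9992 + 900) = √11647.9992 = 107.925897
L = 0.75 × 107.925897 = 80.944423
V = π·0.75² × L = 1.767146 × 80.944423 = 143.040602

L=80.944 V=143.041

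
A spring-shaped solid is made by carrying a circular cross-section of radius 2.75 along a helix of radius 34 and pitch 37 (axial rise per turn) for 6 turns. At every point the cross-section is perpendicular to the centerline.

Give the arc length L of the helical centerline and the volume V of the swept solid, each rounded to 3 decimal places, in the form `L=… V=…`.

L=1300.853 V=30906.042

2πR = 2π·34 = 213.628300
per-turn = √(213.628300² + 37²) = √(45637.0508 + 1369) = √47006.0508 = 216.808788
L = 6 × 216.808788 = 1300.852731
V = π·2.75² × L = 23.758294 × 1300.852731 = 30906.042203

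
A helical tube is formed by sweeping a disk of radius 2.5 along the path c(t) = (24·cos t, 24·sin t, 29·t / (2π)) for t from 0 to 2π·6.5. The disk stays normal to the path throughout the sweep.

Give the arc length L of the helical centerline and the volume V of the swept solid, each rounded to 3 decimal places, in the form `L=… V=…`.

2πR = 2π·24 = 150.796447
per-turn = √(150.796447² + 29²) = √(22739.5685 + 841) = √23580.5685 = 153.559658
L = 6.5 × 153.559658 = 998.137776
V = π·2.5² × L = 19.634954 × 998.137776 = 19598.389411

L=998.138 V=19598.389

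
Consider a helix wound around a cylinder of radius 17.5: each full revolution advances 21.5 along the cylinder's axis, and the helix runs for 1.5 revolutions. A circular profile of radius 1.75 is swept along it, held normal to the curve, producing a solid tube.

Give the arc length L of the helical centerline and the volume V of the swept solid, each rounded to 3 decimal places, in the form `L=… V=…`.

L=168.057 V=1616.898

2πR = 2π·17.5 = 109.955743
per-turn = √(109.955743² + 21.5²) = √(12090.2654 + 462.25) = √12552.5154 = 112.038009
L = 1.5 × 112.038009 = 168.057013
V = π·1.75² × L = 9.621128 × 168.057013 = 1616.897950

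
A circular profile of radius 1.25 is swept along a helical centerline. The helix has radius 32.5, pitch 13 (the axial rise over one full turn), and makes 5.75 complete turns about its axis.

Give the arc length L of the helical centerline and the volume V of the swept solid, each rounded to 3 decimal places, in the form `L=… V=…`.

L=1176.547 V=5775.363

2πR = 2π·32.5 = 204.203522
per-turn = √(204.203522² + 13²) = √(41699.0786 + 169) = √41868.0786 = 204.616907
L = 5.75 × 204.616907 = 1176.547215
V = π·1.25² × L = 4.908739 × 1176.547215 = 5775.362635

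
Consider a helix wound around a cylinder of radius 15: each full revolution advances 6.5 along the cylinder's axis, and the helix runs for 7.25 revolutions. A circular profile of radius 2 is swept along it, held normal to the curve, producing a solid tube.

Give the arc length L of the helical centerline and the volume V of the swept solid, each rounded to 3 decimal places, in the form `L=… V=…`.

L=684.920 V=8606.952

2πR = 2π·15 = 94.247780
per-turn = √(94.247780² + 6.5²) = √(8882.6440 + 42.25) = √8924.8940 = 94.471657
L = 7.25 × 94.471657 = 684.919513
V = π·2² × L = 12.566371 × 684.919513 = 8606.952437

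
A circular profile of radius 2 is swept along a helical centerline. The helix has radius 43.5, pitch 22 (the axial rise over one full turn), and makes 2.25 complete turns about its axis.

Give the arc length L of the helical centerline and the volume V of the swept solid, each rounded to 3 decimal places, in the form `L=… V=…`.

L=616.956 V=7752.894

2πR = 2π·43.5 = 273.318561
per-turn = √(273.318561² + 22²) = √(74703.0357 + 484) = √75187.0357 = 274.202545
L = 2.25 × 274.202545 = 616.955726
V = π·2² × L = 12.566371 × 616.955726 = 7752.894310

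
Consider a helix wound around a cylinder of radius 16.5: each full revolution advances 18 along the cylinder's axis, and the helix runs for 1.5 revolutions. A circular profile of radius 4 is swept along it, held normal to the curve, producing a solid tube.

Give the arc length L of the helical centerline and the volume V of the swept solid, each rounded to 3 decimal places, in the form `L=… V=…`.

L=157.835 V=7933.670

2πR = 2π·16.5 = 103.672558
per-turn = √(103.672558² + 18²) = √(10747.9992 + 324) = √11071.9992 = 105.223568
L = 1.5 × 105.223568 = 157.835352
V = π·4² × L = 50.265482 × 157.835352 = 7933.670092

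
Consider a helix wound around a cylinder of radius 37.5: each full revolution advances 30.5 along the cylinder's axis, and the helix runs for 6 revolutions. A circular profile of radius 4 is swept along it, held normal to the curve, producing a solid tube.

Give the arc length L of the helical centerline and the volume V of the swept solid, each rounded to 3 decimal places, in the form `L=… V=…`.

2πR = 2π·37.5 = 235.619449
per-turn = √(235.619449² + 30.5²) = √(55516.5248 + 930.25) = √56446.7748 = 237.585300
L = 6 × 237.585300 = 1425.511800
V = π·4² × L = 50.265482 × 1425.511800 = 71654.038363

L=1425.512 V=71654.038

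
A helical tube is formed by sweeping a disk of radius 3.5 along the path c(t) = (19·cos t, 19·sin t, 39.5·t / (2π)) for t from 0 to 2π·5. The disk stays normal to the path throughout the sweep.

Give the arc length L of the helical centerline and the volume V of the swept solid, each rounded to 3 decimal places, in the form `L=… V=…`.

2πR = 2π·19 = 119.380521
per-turn = √(119.380521² + 39.5²) = √(14251.7088 + 1560.25) = √15811.9588 = 125.745611
L = 5 × 125.745611 = 628.728056
V = π·3.5² × L = 38.484510 × 628.728056 = 24196.291177

L=628.728 V=24196.291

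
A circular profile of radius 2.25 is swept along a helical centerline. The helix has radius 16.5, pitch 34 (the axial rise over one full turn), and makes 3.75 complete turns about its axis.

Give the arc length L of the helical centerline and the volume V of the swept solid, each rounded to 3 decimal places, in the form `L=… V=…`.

2πR = 2π·16.5 = 103.672558
per-turn = √(103.672558² + 34²) = √(10747.9992 + 1156) = √11903.9992 = 109.105450
L = 3.75 × 109.105450 = 409.145437
V = π·2.25² × L = 15.904313 × 409.145437 = 6507.177015

L=409.145 V=6507.177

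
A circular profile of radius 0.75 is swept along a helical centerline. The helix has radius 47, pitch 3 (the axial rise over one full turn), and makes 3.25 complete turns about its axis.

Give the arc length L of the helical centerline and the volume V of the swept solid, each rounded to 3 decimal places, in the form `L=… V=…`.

L=959.806 V=1696.117

2πR = 2π·47 = 295.309709
per-turn = √(295.309709² + 3²) = √(87207.8245 + 9) = √87216.8245 = 295.324947
L = 3.25 × 295.324947 = 959.806079
V = π·0.75² × L = 1.767146 × 959.806079 = 1696.117346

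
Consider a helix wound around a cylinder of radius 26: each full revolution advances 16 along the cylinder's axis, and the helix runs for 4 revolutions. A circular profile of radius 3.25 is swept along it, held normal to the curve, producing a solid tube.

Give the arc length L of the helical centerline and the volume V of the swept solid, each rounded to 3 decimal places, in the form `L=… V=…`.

2πR = 2π·26 = 163.362818
per-turn = √(163.362818² + 16²) = √(26687.4103 + 256) = √26943.4103 = 164.144480
L = 4 × 164.144480 = 656.577920
V = π·3.25² × L = 33.183072 × 656.577920 = 21787.272652

L=656.578 V=21787.273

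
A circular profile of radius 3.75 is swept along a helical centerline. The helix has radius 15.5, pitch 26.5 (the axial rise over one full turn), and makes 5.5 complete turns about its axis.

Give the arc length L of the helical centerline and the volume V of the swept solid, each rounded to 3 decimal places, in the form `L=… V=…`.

L=555.117 V=24524.320

2πR = 2π·15.5 = 97.389372
per-turn = √(97.389372² + 26.5²) = √(9484.6898 + 702.25) = √10186.9398 = 100.930371
L = 5.5 × 100.930371 = 555.117042
V = π·3.75² × L = 44.178647 × 555.117042 = 24524.319652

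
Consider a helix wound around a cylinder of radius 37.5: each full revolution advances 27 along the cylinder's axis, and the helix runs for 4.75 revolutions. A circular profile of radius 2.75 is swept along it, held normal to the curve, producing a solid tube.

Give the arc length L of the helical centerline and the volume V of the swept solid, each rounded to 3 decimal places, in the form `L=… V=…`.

2πR = 2π·37.5 = 235.619449
per-turn = √(235.619449² + 27²) = √(55516.5248 + 729) = √56245.5248 = 237.161390
L = 4.75 × 237.161390 = 1126.516601
V = π·2.75² × L = 23.758294 × 1126.516601 = 26764.113101

L=1126.517 V=26764.113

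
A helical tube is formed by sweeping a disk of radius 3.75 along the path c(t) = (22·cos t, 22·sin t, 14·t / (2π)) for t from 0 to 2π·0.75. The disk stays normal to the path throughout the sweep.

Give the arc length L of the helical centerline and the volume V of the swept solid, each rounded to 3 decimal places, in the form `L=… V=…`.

2πR = 2π·22 = 138.230077
per-turn = √(138.230077² + 14²) = √(19107.5541 + 196) = √19303.5541 = 138.937231
L = 0.75 × 138.937231 = 104.202923
V = π·3.75² × L = 44.178647 × 104.202923 = 4603.544126

L=104.203 V=4603.544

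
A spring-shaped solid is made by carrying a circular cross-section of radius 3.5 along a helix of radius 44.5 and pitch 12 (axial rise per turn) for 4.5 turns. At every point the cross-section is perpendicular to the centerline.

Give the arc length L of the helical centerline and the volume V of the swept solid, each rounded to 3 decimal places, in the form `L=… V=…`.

2πR = 2π·44.5 = 279.601746
per-turn = √(279.601746² + 12²) = √(78177.1365 + 144) = √78321.1365 = 279.859137
L = 4.5 × 279.859137 = 1259.366116
V = π·3.5² × L = 38.484510 × 1259.366116 = 48466.087881

L=1259.366 V=48466.088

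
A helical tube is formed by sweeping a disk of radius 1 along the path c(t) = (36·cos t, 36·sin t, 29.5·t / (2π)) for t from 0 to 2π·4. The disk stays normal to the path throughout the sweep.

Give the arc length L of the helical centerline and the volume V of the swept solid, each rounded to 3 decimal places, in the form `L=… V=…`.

2πR = 2π·36 = 226.194671
per-turn = √(226.194671² + 29.5²) = √(51164.0292 + 870.25) = √52034.2792 = 228.110235
L = 4 × 228.110235 = 912.440939
V = π·1² × L = 3.141593 × 912.440939 = 2866.517751

L=912.441 V=2866.518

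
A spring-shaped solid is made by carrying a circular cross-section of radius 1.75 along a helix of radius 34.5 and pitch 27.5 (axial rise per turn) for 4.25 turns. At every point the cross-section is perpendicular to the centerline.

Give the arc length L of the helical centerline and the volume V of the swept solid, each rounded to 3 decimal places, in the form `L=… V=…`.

2πR = 2π·34.5 = 216.769893
per-turn = √(216.769893² + 27.5²) = √(46989.1866 + 756.25) = √47745.4366 = 218.507292
L = 4.25 × 218.507292 = 928.655990
V = π·1.75² × L = 9.621128 × 928.655990 = 8934.717685

L=928.656 V=8934.718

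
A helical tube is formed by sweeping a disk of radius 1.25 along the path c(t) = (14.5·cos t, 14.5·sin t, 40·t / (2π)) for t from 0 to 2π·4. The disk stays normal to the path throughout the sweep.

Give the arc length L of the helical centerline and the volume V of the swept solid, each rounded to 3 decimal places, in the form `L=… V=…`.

2πR = 2π·14.5 = 91.106187
per-turn = √(91.106187² + 40²) = √(8300.3373 + 1600) = √9900.3373 = 99.500439
L = 4 × 99.500439 = 398.001755
V = π·1.25² × L = 4.908739 × 398.001755 = 1953.686545

L=398.002 V=1953.687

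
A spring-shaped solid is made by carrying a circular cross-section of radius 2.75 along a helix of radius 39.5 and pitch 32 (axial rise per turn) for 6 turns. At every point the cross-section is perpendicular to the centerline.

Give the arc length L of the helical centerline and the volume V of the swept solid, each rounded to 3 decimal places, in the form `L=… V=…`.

L=1501.442 V=35671.694

2πR = 2π·39.5 = 248.185820
per-turn = √(248.185820² + 32²) = √(61596.2011 + 1024) = √62620.2011 = 250.240287
L = 6 × 250.240287 = 1501.441720
V = π·2.75² × L = 23.758294 × 1501.441720 = 35671.694471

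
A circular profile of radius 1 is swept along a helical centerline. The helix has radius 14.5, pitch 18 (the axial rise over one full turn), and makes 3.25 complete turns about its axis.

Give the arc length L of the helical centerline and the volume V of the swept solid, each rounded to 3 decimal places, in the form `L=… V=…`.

2πR = 2π·14.5 = 91.106187
per-turn = √(91.106187² + 18²) = √(8300.3373 + 324) = √8624.3373 = 92.867310
L = 3.25 × 92.867310 = 301.818758
V = π·1² × L = 3.141593 × 301.818758 = 948.191593

L=301.819 V=948.192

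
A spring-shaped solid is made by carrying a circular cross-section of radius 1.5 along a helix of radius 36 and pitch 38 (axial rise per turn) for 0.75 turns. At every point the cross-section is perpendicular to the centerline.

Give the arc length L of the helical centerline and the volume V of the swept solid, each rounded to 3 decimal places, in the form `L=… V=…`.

L=172.023 V=1215.961

2πR = 2π·36 = 226.194671
per-turn = √(226.194671² + 38²) = √(51164.0292 + 1444) = √52608.0292 = 229.364403
L = 0.75 × 229.364403 = 172.023302
V = π·1.5² × L = 7.068583 × 172.023302 = 1215.961069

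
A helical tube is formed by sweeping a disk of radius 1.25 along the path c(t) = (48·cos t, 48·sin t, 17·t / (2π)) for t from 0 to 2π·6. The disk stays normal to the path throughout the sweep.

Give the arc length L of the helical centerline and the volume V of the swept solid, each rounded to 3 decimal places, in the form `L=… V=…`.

2πR = 2π·48 = 301.592895
per-turn = √(301.592895² + 17²) = √(90958.2742 + 289) = √91247.2742 = 302.071637
L = 6 × 302.071637 = 1812.429825
V = π·1.25² × L = 4.908739 × 1812.429825 = 8896.744098

L=1812.430 V=8896.744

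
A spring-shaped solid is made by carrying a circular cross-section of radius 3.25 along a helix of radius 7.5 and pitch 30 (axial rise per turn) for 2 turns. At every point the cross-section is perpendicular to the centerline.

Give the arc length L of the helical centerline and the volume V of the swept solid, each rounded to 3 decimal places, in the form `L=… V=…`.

2πR = 2π·7.5 = 47.123890
per-turn = √(47.123890² + 30²) = √(2220.6610 + 900) = √3120.6610 = 55.862877
L = 2 × 55.862877 = 111.725753
V = π·3.25² × L = 33.183072 × 111.725753 = 3707.403763

L=111.726 V=3707.404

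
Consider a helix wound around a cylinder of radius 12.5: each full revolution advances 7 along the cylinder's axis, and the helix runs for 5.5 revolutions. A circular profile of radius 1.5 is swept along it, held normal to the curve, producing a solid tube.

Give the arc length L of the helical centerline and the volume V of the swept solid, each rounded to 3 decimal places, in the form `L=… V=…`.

L=433.681 V=3065.512

2πR = 2π·12.5 = 78.539816
per-turn = √(78.539816² + 7²) = √(6168.5028 + 49) = √6217.5028 = 78.851143
L = 5.5 × 78.851143 = 433.681286
V = π·1.5² × L = 7.068583 × 433.681286 = 3065.512373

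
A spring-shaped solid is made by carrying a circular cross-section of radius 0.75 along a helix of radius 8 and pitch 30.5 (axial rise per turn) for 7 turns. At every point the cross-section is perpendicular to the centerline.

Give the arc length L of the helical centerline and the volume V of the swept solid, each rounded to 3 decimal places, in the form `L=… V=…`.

L=411.566 V=727.297

2πR = 2π·8 = 50.265482
per-turn = √(50.265482² + 30.5²) = √(2526.6187 + 930.25) = √3456.8687 = 58.795142
L = 7 × 58.795142 = 411.565994
V = π·0.75² × L = 1.767146 × 411.565994 = 727.297146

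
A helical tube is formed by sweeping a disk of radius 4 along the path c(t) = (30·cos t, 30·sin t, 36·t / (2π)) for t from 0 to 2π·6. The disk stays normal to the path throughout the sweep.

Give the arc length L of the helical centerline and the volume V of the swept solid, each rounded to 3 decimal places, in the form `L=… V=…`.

2πR = 2π·30 = 188.495559
per-turn = √(188.495559² + 36²) = √(35530.5758 + 1296) = √36826.5758 = 191.902517
L = 6 × 191.902517 = 1151.415099
V = π·4² × L = 50.265482 × 1151.415099 = 57876.435464

L=1151.415 V=57876.435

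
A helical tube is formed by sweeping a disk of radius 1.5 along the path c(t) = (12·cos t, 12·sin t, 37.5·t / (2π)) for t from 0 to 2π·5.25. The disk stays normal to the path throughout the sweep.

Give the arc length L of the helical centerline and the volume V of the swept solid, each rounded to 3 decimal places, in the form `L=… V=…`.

2πR = 2π·12 = 75.398224
per-turn = √(75.398224² + 37.5²) = √(5684.8921 + 1406.25) = √7091.1421 = 84.208920
L = 5.25 × 84.208920 = 442.096828
V = π·1.5² × L = 7.068583 × 442.096828 = 3124.998329

L=442.097 V=3124.998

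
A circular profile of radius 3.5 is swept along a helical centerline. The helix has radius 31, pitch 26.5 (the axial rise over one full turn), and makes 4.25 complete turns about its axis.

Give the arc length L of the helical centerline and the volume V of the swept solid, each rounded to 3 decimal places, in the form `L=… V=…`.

2πR = 2π·31 = 194.778745
per-turn = √(194.778745² + 26.5²) = √(37938.7593 + 702.25) = √38641.0093 = 196.573165
L = 4.25 × 196.573165 = 835.435953
V = π·3.5² × L = 38.484510 × 835.435953 = 32151.343275

L=835.436 V=32151.343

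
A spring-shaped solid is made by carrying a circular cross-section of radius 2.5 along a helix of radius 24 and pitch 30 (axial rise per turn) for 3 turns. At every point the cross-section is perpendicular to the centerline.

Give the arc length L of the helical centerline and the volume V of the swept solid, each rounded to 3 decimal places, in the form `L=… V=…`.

2πR = 2π·24 = 150.796447
per-turn = √(150.796447² + 30²) = √(22739.5685 + 900) = √23639.5685 = 153.751646
L = 3 × 153.751646 = 461.254937
V = π·2.5² × L = 19.634954 × 461.254937 = 9056.719508

L=461.255 V=9056.720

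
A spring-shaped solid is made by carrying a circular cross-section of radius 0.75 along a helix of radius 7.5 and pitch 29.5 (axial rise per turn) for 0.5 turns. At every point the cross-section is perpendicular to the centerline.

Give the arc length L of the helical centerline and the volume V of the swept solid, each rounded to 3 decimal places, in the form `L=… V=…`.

L=27.798 V=49.123

2πR = 2π·7.5 = 47.123890
per-turn = √(47.123890² + 29.5²) = √(2220.6610 + 870.25) = √3090.9110 = 55.595962
L = 0.5 × 55.595962 = 27.797981
V = π·0.75² × L = 1.767146 × 27.797981 = 49.123087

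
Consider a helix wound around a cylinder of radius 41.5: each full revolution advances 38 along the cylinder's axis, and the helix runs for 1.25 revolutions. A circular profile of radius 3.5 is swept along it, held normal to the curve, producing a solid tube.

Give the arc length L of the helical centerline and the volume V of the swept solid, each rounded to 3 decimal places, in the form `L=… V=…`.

L=329.383 V=12676.151

2πR = 2π·41.5 = 260.752190
per-turn = √(260.752190² + 38²) = √(67991.7047 + 1444) = √69435.7047 = 263.506555
L = 1.25 × 263.506555 = 329.383194
V = π·3.5² × L = 38.484510 × 329.383194 = 12676.150833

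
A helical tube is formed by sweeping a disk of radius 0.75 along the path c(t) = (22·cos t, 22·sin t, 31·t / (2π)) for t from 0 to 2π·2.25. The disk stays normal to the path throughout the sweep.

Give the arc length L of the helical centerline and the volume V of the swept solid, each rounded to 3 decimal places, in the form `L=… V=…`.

2πR = 2π·22 = 138.230077
per-turn = √(138.230077² + 31²) = √(19107.5541 + 961) = √20068.5541 = 141.663524
L = 2.25 × 141.663524 = 318.742930
V = π·0.75² × L = 1.767146 × 318.742930 = 563.265251

L=318.743 V=563.265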